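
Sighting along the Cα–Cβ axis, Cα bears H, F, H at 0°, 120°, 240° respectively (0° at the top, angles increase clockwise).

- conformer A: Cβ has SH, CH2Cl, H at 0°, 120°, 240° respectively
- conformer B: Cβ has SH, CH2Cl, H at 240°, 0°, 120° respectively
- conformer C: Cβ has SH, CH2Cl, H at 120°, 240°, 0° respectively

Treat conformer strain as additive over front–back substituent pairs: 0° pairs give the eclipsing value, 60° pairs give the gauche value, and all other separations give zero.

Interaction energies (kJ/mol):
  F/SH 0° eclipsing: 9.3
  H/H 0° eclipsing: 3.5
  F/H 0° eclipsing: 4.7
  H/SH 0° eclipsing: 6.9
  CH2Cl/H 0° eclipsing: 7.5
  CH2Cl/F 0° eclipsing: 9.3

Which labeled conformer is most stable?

A (eclipsed): H–SH eclipsed, F–CH2Cl eclipsed, H–H eclipsed; 6.9 + 9.3 + 3.5 = 19.7 kJ/mol.
B (eclipsed): H–CH2Cl eclipsed, F–H eclipsed, H–SH eclipsed; 7.5 + 4.7 + 6.9 = 19.1 kJ/mol.
C (eclipsed): H–H eclipsed, F–SH eclipsed, H–CH2Cl eclipsed; 3.5 + 9.3 + 7.5 = 20.3 kJ/mol.
B has the lowest total (19.1 kJ/mol).

B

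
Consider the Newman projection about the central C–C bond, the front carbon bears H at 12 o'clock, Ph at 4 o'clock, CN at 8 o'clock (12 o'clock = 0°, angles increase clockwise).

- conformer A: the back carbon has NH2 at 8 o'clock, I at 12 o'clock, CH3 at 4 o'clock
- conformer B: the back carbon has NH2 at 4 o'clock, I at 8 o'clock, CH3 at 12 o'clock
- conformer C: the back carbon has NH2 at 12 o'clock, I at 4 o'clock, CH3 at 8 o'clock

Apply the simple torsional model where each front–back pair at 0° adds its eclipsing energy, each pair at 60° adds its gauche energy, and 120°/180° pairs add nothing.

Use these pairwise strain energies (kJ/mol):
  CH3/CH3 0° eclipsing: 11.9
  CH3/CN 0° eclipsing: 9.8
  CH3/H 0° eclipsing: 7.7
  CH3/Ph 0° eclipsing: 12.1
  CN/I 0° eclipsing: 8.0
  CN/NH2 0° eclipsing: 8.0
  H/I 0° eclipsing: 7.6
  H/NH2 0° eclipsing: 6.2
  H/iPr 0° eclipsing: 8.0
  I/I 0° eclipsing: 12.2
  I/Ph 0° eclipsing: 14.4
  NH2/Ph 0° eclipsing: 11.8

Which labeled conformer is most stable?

A (eclipsed): H–I eclipsed, Ph–CH3 eclipsed, CN–NH2 eclipsed; 7.6 + 12.1 + 8.0 = 27.7 kJ/mol.
B (eclipsed): H–CH3 eclipsed, Ph–NH2 eclipsed, CN–I eclipsed; 7.7 + 11.8 + 8.0 = 27.5 kJ/mol.
C (eclipsed): H–NH2 eclipsed, Ph–I eclipsed, CN–CH3 eclipsed; 6.2 + 14.4 + 9.8 = 30.4 kJ/mol.
B has the lowest total (27.5 kJ/mol).

B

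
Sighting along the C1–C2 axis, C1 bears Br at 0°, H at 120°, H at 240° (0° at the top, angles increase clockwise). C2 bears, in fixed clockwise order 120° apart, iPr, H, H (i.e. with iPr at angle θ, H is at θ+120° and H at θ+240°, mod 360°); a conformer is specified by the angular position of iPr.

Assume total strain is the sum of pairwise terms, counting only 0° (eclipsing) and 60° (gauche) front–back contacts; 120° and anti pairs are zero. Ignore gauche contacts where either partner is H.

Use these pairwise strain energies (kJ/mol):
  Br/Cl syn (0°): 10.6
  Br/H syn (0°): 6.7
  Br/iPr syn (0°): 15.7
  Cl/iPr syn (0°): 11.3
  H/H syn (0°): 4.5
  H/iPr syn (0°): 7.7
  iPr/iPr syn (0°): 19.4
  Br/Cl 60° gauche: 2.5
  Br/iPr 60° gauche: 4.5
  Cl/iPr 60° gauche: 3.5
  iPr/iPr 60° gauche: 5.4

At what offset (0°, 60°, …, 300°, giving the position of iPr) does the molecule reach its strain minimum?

180°

iPr at 0° is eclipsed. Br at 0° is eclipsed with iPr at 0° (15.7); H at 120° is eclipsed with H at 120° (4.5); H at 240° is eclipsed with H at 240° (4.5). Total 24.7 kJ/mol.
iPr at 60° is staggered. Br at 0° is gauche with iPr at 60° (4.5). Total 4.5 kJ/mol.
iPr at 120° is eclipsed. Br at 0° is eclipsed with H at 0° (6.7); H at 120° is eclipsed with iPr at 120° (7.7); H at 240° is eclipsed with H at 240° (4.5). Total 18.9 kJ/mol.
iPr at 180° (staggered): no non-H gauche contacts → 0.0 kJ/mol.
iPr at 240° is eclipsed. Br at 0° is eclipsed with H at 0° (6.7); H at 120° is eclipsed with H at 120° (4.5); H at 240° is eclipsed with iPr at 240° (7.7). Total 18.9 kJ/mol.
iPr at 300° is staggered. Br at 0° is gauche with iPr at 300° (4.5). Total 4.5 kJ/mol.
The minimum (0.0 kJ/mol) occurs with iPr at 180°.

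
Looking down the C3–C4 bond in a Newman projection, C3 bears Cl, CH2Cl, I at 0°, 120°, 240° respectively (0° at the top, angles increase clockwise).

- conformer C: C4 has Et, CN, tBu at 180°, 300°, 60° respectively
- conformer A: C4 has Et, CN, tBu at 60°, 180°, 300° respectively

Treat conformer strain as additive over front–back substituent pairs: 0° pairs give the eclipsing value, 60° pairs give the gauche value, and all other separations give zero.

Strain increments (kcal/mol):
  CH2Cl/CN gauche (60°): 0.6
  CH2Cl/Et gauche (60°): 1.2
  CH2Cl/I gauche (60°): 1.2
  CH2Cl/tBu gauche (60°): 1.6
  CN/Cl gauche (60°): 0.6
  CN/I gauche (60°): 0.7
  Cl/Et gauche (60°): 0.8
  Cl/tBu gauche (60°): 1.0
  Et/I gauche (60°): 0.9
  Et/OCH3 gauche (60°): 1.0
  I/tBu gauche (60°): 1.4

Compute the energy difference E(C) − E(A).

C (staggered): Cl(0°)/CN(300°) gauche 0.6; Cl(0°)/tBu(60°) gauche 1.0; CH2Cl(120°)/Et(180°) gauche 1.2; CH2Cl(120°)/tBu(60°) gauche 1.6; I(240°)/Et(180°) gauche 0.9; I(240°)/CN(300°) gauche 0.7 → 6.0 kcal/mol.
A (staggered): Cl(0°)/Et(60°) gauche 0.8; Cl(0°)/tBu(300°) gauche 1.0; CH2Cl(120°)/Et(60°) gauche 1.2; CH2Cl(120°)/CN(180°) gauche 0.6; I(240°)/CN(180°) gauche 0.7; I(240°)/tBu(300°) gauche 1.4 → 5.7 kcal/mol.
E(C) − E(A) = 6.0 − 5.7 = +0.3 kcal/mol.

+0.3 kcal/mol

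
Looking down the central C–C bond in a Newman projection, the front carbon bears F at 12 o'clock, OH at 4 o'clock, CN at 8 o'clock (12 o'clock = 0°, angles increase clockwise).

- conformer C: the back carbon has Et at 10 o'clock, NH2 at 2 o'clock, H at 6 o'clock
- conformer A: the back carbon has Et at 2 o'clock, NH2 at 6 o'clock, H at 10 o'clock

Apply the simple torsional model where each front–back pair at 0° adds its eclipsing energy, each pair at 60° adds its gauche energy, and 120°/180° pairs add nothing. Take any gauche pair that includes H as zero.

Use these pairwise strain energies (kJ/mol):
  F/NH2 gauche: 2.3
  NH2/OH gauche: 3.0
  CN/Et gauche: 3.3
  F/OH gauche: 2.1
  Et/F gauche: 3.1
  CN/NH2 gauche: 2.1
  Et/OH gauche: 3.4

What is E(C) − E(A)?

+0.1 kJ/mol

C is staggered. F at 0° is gauche with Et at 300° (3.1); F at 0° is gauche with NH2 at 60° (2.3); OH at 120° is gauche with NH2 at 60° (3.0); CN at 240° is gauche with Et at 300° (3.3). Total 11.7 kJ/mol.
A is staggered. F at 0° is gauche with Et at 60° (3.1); OH at 120° is gauche with Et at 60° (3.4); OH at 120° is gauche with NH2 at 180° (3.0); CN at 240° is gauche with NH2 at 180° (2.1). Total 11.6 kJ/mol.
E(C) − E(A) = 11.7 − 11.6 = +0.1 kJ/mol.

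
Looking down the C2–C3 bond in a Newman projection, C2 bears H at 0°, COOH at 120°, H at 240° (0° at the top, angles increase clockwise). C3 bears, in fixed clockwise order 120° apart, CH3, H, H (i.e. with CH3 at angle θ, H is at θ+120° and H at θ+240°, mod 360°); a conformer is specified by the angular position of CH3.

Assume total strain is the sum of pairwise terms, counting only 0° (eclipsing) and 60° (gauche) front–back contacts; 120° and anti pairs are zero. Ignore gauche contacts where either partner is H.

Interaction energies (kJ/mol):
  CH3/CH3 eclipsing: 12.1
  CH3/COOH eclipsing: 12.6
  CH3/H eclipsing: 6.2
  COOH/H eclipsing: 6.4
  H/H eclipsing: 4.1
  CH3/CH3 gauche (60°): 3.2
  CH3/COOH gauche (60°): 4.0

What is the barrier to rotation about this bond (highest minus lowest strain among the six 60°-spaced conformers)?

CH3 at 0° (eclipsed): H(0°)/CH3(0°) eclipsed 6.2; COOH(120°)/H(120°) eclipsed 6.4; H(240°)/H(240°) eclipsed 4.1 → 16.7 kJ/mol.
CH3 at 60° (staggered): COOH(120°)/CH3(60°) gauche 4.0 → 4.0 kJ/mol.
CH3 at 120° (eclipsed): H(0°)/H(0°) eclipsed 4.1; COOH(120°)/CH3(120°) eclipsed 12.6; H(240°)/H(240°) eclipsed 4.1 → 20.8 kJ/mol.
CH3 at 180° (staggered): COOH(120°)/CH3(180°) gauche 4.0 → 4.0 kJ/mol.
CH3 at 240° (eclipsed): H(0°)/H(0°) eclipsed 4.1; COOH(120°)/H(120°) eclipsed 6.4; H(240°)/CH3(240°) eclipsed 6.2 → 16.7 kJ/mol.
CH3 at 300° (staggered): no non-H gauche contacts → 0.0 kJ/mol.
Max at 120° (20.8 kJ/mol), min at 300° (0.0 kJ/mol); barrier = 20.8 kJ/mol.

20.8 kJ/mol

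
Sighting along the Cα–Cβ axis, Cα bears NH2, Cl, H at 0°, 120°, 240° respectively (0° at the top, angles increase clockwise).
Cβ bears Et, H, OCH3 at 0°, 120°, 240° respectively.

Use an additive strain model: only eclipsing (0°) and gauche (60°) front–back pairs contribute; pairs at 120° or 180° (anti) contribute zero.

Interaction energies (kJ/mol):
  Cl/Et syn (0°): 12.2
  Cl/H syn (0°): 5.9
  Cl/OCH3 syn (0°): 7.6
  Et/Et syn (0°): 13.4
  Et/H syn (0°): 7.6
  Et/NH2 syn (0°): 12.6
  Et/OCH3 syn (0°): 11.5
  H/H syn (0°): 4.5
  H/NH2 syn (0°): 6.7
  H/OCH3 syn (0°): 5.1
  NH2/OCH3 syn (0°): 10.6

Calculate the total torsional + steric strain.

23.6 kJ/mol

This conformer is eclipsed. NH2 at 0° is eclipsed with Et at 0° (12.6); Cl at 120° is eclipsed with H at 120° (5.9); H at 240° is eclipsed with OCH3 at 240° (5.1). Total 23.6 kJ/mol.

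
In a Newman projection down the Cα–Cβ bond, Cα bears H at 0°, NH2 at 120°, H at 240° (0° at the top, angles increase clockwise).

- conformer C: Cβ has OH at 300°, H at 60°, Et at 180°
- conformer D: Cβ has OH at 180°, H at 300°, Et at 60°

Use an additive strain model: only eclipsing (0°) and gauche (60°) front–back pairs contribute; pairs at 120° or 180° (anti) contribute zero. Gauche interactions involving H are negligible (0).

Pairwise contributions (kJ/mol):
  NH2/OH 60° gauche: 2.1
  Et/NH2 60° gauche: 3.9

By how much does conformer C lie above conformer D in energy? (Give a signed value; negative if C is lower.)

-2.1 kJ/mol

C (staggered): NH2–Et gauche; 3.9 = 3.9 kJ/mol.
D (staggered): NH2–OH gauche, NH2–Et gauche; 2.1 + 3.9 = 6.0 kJ/mol.
E(C) − E(D) = 3.9 − 6.0 = -2.1 kJ/mol.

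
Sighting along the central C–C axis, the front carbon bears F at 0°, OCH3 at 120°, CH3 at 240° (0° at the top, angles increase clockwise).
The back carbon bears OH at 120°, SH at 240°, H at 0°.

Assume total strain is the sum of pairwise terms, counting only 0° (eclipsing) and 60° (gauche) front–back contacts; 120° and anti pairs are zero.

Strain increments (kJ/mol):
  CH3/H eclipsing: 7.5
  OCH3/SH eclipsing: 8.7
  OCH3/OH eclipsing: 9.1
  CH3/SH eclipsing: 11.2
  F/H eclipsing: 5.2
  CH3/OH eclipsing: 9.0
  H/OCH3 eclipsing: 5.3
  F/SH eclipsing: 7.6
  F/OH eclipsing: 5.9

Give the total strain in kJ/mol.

25.5 kJ/mol

This conformer (eclipsed): F–H eclipsed, OCH3–OH eclipsed, CH3–SH eclipsed; 5.2 + 9.1 + 11.2 = 25.5 kJ/mol.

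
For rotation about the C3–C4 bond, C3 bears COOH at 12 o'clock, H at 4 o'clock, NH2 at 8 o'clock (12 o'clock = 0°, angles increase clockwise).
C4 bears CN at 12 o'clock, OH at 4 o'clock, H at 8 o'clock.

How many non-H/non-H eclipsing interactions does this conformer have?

1

Non-H eclipsing pairs: COOH(0°)/CN(0°) — 1 interaction.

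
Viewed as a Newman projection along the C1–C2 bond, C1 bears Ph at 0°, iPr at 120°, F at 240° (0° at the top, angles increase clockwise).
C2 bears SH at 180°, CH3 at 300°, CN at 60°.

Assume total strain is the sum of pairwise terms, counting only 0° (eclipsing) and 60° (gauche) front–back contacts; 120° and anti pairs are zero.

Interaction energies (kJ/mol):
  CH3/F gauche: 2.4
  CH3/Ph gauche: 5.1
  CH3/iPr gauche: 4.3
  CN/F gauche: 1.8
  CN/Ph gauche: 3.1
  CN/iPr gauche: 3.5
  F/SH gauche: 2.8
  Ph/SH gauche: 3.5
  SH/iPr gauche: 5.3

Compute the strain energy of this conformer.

22.2 kJ/mol

This conformer (staggered): Ph–CH3 gauche, Ph–CN gauche, iPr–SH gauche, iPr–CN gauche, F–SH gauche, F–CH3 gauche; 5.1 + 3.1 + 5.3 + 3.5 + 2.8 + 2.4 = 22.2 kJ/mol.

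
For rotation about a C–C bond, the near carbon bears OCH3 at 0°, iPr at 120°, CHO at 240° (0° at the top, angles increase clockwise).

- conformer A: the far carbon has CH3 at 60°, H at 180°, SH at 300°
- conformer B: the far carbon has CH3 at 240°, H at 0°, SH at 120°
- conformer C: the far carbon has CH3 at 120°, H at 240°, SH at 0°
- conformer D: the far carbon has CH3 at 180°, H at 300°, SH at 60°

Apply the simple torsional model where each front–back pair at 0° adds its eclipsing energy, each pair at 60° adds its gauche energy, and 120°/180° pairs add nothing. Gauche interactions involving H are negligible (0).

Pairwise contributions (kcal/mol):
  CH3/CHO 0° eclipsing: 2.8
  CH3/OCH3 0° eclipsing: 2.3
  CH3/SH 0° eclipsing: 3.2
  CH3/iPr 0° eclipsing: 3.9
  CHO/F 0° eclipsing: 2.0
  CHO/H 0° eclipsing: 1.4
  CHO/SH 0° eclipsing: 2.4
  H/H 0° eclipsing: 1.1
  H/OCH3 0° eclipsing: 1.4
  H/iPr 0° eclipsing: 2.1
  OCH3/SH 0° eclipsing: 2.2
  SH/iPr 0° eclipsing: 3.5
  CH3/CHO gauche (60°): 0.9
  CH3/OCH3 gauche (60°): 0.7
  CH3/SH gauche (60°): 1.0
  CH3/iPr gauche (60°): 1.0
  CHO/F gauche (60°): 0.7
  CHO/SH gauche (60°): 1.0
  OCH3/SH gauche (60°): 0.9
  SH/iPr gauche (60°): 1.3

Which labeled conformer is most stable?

A (staggered): OCH3–CH3 gauche, OCH3–SH gauche, iPr–CH3 gauche, CHO–SH gauche; 0.7 + 0.9 + 1.0 + 1.0 = 3.6 kcal/mol.
B (eclipsed): OCH3–H eclipsed, iPr–SH eclipsed, CHO–CH3 eclipsed; 1.4 + 3.5 + 2.8 = 7.7 kcal/mol.
C (eclipsed): OCH3–SH eclipsed, iPr–CH3 eclipsed, CHO–H eclipsed; 2.2 + 3.9 + 1.4 = 7.5 kcal/mol.
D (staggered): OCH3–SH gauche, iPr–CH3 gauche, iPr–SH gauche, CHO–CH3 gauche; 0.9 + 1.0 + 1.3 + 0.9 = 4.1 kcal/mol.
A has the lowest total (3.6 kcal/mol).

A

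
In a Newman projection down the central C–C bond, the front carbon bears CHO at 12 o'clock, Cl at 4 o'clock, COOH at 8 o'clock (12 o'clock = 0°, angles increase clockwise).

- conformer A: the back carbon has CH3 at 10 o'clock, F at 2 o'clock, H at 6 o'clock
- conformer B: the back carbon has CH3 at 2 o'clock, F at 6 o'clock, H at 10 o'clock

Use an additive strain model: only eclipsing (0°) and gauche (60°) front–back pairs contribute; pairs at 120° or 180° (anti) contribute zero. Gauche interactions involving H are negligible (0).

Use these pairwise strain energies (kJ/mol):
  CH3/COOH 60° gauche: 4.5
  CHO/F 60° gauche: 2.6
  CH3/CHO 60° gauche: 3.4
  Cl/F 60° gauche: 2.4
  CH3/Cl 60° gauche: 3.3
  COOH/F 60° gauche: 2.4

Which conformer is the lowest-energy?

A (staggered): CHO(0°)/CH3(300°) gauche 3.4; CHO(0°)/F(60°) gauche 2.6; Cl(120°)/F(60°) gauche 2.4; COOH(240°)/CH3(300°) gauche 4.5 → 12.9 kJ/mol.
B (staggered): CHO(0°)/CH3(60°) gauche 3.4; Cl(120°)/CH3(60°) gauche 3.3; Cl(120°)/F(180°) gauche 2.4; COOH(240°)/F(180°) gauche 2.4 → 11.5 kJ/mol.
B has the lowest total (11.5 kJ/mol).

B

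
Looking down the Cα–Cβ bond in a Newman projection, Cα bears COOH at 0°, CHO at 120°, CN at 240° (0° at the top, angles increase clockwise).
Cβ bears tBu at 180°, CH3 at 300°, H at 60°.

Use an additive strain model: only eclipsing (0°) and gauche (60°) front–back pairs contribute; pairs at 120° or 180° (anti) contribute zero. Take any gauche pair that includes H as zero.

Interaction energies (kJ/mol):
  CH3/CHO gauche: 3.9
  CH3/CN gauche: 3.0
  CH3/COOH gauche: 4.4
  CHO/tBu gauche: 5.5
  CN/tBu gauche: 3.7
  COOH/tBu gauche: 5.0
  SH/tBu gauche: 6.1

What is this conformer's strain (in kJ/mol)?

16.6 kJ/mol

This conformer is staggered. COOH at 0° is gauche with CH3 at 300° (4.4); CHO at 120° is gauche with tBu at 180° (5.5); CN at 240° is gauche with tBu at 180° (3.7); CN at 240° is gauche with CH3 at 300° (3.0). Total 16.6 kJ/mol.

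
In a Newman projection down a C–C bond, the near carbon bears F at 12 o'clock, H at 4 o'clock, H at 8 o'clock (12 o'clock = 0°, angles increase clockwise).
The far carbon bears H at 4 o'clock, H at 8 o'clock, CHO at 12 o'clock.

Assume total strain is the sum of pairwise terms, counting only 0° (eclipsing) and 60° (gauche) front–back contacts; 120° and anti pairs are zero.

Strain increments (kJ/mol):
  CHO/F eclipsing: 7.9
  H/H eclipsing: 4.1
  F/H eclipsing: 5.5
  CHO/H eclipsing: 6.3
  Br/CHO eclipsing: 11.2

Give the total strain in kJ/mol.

16.1 kJ/mol

This conformer (eclipsed): F(0°)/CHO(0°) eclipsed 7.9; H(120°)/H(120°) eclipsed 4.1; H(240°)/H(240°) eclipsed 4.1 → 16.1 kJ/mol.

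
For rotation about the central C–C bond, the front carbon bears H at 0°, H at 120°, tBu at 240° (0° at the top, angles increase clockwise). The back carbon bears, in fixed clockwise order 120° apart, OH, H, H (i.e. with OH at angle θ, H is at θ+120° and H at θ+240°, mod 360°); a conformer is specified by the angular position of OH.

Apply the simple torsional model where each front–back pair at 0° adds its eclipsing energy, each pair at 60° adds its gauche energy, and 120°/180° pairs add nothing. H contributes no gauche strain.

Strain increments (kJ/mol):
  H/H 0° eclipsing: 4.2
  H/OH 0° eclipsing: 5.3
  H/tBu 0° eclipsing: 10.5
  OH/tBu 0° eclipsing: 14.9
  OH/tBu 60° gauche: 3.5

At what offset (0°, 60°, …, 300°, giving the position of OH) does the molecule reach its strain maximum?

OH at 0° (eclipsed): H(0°)/OH(0°) eclipsed 5.3; H(120°)/H(120°) eclipsed 4.2; tBu(240°)/H(240°) eclipsed 10.5 → 20.0 kJ/mol.
OH at 60° (staggered): no non-H gauche contacts → 0.0 kJ/mol.
OH at 120° (eclipsed): H(0°)/H(0°) eclipsed 4.2; H(120°)/OH(120°) eclipsed 5.3; tBu(240°)/H(240°) eclipsed 10.5 → 20.0 kJ/mol.
OH at 180° (staggered): tBu(240°)/OH(180°) gauche 3.5 → 3.5 kJ/mol.
OH at 240° (eclipsed): H(0°)/H(0°) eclipsed 4.2; H(120°)/H(120°) eclipsed 4.2; tBu(240°)/OH(240°) eclipsed 14.9 → 23.3 kJ/mol.
OH at 300° (staggered): tBu(240°)/OH(300°) gauche 3.5 → 3.5 kJ/mol.
The maximum (23.3 kJ/mol) occurs with OH at 240°.

240°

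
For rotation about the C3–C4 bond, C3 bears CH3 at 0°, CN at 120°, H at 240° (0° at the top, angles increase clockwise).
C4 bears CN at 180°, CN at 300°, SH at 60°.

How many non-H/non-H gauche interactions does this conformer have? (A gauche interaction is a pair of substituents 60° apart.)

4

Non-H gauche pairs: CH3(0°)/CN(300°); CH3(0°)/SH(60°); CN(120°)/CN(180°); CN(120°)/SH(60°) — 4 interactions.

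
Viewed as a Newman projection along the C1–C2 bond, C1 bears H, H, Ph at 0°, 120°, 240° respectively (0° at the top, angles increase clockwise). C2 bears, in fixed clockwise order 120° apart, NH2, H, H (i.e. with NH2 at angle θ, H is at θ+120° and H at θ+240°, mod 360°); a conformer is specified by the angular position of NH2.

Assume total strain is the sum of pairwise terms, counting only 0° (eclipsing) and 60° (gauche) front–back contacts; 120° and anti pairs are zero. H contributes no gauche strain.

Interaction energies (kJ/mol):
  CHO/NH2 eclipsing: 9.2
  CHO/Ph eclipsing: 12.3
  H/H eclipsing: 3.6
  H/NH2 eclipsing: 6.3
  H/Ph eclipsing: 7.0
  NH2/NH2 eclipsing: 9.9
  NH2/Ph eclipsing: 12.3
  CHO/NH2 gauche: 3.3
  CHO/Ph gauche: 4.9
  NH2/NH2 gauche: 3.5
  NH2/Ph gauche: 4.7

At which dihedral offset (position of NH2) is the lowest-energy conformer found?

NH2 at 0° is eclipsed. H at 0° is eclipsed with NH2 at 0° (6.3); H at 120° is eclipsed with H at 120° (3.6); Ph at 240° is eclipsed with H at 240° (7.0). Total 16.9 kJ/mol.
NH2 at 60° (staggered): no non-H gauche contacts → 0.0 kJ/mol.
NH2 at 120° is eclipsed. H at 0° is eclipsed with H at 0° (3.6); H at 120° is eclipsed with NH2 at 120° (6.3); Ph at 240° is eclipsed with H at 240° (7.0). Total 16.9 kJ/mol.
NH2 at 180° is staggered. Ph at 240° is gauche with NH2 at 180° (4.7). Total 4.7 kJ/mol.
NH2 at 240° is eclipsed. H at 0° is eclipsed with H at 0° (3.6); H at 120° is eclipsed with H at 120° (3.6); Ph at 240° is eclipsed with NH2 at 240° (12.3). Total 19.5 kJ/mol.
NH2 at 300° is staggered. Ph at 240° is gauche with NH2 at 300° (4.7). Total 4.7 kJ/mol.
The minimum (0.0 kJ/mol) occurs with NH2 at 60°.

60°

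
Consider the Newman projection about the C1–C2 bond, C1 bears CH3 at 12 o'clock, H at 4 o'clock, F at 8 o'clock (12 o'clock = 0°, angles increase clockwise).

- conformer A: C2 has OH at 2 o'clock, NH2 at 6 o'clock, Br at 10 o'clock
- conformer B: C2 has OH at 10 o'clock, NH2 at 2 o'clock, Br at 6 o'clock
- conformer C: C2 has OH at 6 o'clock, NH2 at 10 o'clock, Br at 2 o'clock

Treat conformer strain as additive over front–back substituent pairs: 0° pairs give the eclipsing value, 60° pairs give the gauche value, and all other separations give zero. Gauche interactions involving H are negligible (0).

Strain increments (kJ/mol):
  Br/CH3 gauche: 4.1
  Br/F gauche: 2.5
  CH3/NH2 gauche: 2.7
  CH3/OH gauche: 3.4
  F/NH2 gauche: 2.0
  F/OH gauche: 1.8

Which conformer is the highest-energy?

A

A (staggered): CH3(0°)/OH(60°) gauche 3.4; CH3(0°)/Br(300°) gauche 4.1; F(240°)/NH2(180°) gauche 2.0; F(240°)/Br(300°) gauche 2.5 → 12.0 kJ/mol.
B (staggered): CH3(0°)/OH(300°) gauche 3.4; CH3(0°)/NH2(60°) gauche 2.7; F(240°)/OH(300°) gauche 1.8; F(240°)/Br(180°) gauche 2.5 → 10.4 kJ/mol.
C (staggered): CH3(0°)/NH2(300°) gauche 2.7; CH3(0°)/Br(60°) gauche 4.1; F(240°)/OH(180°) gauche 1.8; F(240°)/NH2(300°) gauche 2.0 → 10.6 kJ/mol.
A has the highest total (12.0 kJ/mol).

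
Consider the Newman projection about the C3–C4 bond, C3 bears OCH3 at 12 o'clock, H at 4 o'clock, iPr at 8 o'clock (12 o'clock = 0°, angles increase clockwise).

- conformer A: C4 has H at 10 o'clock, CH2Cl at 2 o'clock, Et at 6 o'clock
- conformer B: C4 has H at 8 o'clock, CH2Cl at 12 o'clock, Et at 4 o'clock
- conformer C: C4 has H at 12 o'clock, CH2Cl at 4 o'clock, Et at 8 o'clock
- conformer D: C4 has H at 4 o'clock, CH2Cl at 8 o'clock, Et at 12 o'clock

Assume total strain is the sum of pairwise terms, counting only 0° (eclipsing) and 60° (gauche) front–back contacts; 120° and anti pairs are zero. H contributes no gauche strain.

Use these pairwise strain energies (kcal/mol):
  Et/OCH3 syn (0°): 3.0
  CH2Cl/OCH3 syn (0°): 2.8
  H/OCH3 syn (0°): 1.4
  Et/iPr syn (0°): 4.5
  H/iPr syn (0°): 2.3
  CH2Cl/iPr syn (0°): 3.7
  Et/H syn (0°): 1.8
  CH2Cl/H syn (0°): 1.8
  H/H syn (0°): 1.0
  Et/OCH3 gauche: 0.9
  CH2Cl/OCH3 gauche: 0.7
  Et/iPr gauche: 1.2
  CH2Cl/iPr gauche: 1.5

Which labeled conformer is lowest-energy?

A

A (staggered): OCH3(0°)/CH2Cl(60°) gauche 0.7; iPr(240°)/Et(180°) gauche 1.2 → 1.9 kcal/mol.
B (eclipsed): OCH3(0°)/CH2Cl(0°) eclipsed 2.8; H(120°)/Et(120°) eclipsed 1.8; iPr(240°)/H(240°) eclipsed 2.3 → 6.9 kcal/mol.
C (eclipsed): OCH3(0°)/H(0°) eclipsed 1.4; H(120°)/CH2Cl(120°) eclipsed 1.8; iPr(240°)/Et(240°) eclipsed 4.5 → 7.7 kcal/mol.
D (eclipsed): OCH3(0°)/Et(0°) eclipsed 3.0; H(120°)/H(120°) eclipsed 1.0; iPr(240°)/CH2Cl(240°) eclipsed 3.7 → 7.7 kcal/mol.
A has the lowest total (1.9 kcal/mol).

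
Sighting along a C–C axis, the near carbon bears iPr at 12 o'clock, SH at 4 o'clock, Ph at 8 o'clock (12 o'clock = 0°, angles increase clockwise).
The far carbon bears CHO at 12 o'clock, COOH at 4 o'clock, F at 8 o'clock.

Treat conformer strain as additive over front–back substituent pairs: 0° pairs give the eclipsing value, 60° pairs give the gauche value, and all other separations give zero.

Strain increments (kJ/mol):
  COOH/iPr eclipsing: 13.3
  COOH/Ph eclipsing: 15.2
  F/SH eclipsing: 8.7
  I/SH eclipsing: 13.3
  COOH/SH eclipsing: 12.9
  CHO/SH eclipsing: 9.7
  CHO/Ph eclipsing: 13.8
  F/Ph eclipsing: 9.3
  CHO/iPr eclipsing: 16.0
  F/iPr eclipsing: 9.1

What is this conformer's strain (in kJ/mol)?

38.2 kJ/mol

This conformer (eclipsed): iPr(0°)/CHO(0°) eclipsed 16.0; SH(120°)/COOH(120°) eclipsed 12.9; Ph(240°)/F(240°) eclipsed 9.3 → 38.2 kJ/mol.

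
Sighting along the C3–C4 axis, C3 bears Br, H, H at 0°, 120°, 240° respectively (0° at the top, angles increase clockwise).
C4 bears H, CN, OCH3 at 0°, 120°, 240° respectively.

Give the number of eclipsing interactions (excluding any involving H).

0

Every eclipsing pair involves H, so the count is 0.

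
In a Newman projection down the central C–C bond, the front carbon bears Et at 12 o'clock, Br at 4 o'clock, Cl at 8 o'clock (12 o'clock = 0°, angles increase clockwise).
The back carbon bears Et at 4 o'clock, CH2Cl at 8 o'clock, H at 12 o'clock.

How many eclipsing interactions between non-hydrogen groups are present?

2

Non-H eclipsing pairs: Br(120°)/Et(120°); Cl(240°)/CH2Cl(240°) — 2 interactions.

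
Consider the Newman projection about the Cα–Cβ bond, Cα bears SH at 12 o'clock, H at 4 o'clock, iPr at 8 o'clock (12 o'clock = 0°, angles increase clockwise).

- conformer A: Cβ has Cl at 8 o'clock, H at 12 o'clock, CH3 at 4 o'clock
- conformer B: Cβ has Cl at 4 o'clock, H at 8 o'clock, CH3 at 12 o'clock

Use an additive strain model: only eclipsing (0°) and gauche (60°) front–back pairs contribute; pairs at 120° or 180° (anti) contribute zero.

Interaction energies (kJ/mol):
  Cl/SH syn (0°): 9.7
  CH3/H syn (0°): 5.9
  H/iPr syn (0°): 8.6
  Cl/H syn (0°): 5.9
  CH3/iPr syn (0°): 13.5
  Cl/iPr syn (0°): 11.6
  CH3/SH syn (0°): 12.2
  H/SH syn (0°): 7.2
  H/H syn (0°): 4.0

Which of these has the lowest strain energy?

A (eclipsed): SH–H eclipsed, H–CH3 eclipsed, iPr–Cl eclipsed; 7.2 + 5.9 + 11.6 = 24.7 kJ/mol.
B (eclipsed): SH–CH3 eclipsed, H–Cl eclipsed, iPr–H eclipsed; 12.2 + 5.9 + 8.6 = 26.7 kJ/mol.
A has the lowest total (24.7 kJ/mol).

A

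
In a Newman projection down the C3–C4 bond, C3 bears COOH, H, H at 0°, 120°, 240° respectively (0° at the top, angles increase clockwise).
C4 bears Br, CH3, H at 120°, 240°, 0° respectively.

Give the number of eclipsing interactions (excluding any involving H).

0

Every eclipsing pair involves H, so the count is 0.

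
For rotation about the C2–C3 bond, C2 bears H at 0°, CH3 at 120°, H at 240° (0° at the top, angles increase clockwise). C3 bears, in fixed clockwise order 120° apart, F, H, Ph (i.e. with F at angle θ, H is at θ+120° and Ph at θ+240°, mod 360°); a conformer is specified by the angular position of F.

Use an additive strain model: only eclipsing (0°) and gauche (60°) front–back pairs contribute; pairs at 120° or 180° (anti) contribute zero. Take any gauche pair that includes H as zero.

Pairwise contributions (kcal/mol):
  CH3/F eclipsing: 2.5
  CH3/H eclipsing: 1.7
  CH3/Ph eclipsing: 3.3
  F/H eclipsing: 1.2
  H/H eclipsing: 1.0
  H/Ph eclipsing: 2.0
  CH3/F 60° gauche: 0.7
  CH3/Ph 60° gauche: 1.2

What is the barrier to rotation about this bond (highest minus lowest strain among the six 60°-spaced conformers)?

4.8 kcal/mol

F at 0° is eclipsed. H at 0° is eclipsed with F at 0° (1.2); CH3 at 120° is eclipsed with H at 120° (1.7); H at 240° is eclipsed with Ph at 240° (2.0). Total 4.9 kcal/mol.
F at 60° is staggered. CH3 at 120° is gauche with F at 60° (0.7). Total 0.7 kcal/mol.
F at 120° is eclipsed. H at 0° is eclipsed with Ph at 0° (2.0); CH3 at 120° is eclipsed with F at 120° (2.5); H at 240° is eclipsed with H at 240° (1.0). Total 5.5 kcal/mol.
F at 180° is staggered. CH3 at 120° is gauche with F at 180° (0.7); CH3 at 120° is gauche with Ph at 60° (1.2). Total 1.9 kcal/mol.
F at 240° is eclipsed. H at 0° is eclipsed with H at 0° (1.0); CH3 at 120° is eclipsed with Ph at 120° (3.3); H at 240° is eclipsed with F at 240° (1.2). Total 5.5 kcal/mol.
F at 300° is staggered. CH3 at 120° is gauche with Ph at 180° (1.2). Total 1.2 kcal/mol.
Max at 120° (5.5 kcal/mol), min at 60° (0.7 kcal/mol); barrier = 4.8 kcal/mol.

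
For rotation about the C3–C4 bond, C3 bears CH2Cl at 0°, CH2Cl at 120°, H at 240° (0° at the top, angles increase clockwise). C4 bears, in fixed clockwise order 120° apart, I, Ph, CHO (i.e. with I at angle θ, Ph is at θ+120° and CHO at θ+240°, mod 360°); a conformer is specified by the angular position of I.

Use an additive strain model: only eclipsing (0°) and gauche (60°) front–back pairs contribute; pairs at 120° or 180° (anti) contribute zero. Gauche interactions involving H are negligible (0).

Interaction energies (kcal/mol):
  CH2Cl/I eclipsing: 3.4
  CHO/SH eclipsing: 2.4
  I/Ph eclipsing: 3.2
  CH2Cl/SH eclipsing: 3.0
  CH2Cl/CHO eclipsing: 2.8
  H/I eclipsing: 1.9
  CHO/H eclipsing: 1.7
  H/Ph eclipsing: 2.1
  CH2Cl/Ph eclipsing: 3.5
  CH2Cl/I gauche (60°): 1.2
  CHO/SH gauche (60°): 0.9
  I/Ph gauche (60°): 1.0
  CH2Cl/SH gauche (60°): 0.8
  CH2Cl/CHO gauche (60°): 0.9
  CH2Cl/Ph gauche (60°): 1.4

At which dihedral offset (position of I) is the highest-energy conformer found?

0°

I at 0° (eclipsed): CH2Cl–I eclipsed, CH2Cl–Ph eclipsed, H–CHO eclipsed; 3.4 + 3.5 + 1.7 = 8.6 kcal/mol.
I at 60° (staggered): CH2Cl–I gauche, CH2Cl–CHO gauche, CH2Cl–I gauche, CH2Cl–Ph gauche; 1.2 + 0.9 + 1.2 + 1.4 = 4.7 kcal/mol.
I at 120° (eclipsed): CH2Cl–CHO eclipsed, CH2Cl–I eclipsed, H–Ph eclipsed; 2.8 + 3.4 + 2.1 = 8.3 kcal/mol.
I at 180° (staggered): CH2Cl–Ph gauche, CH2Cl–CHO gauche, CH2Cl–I gauche, CH2Cl–CHO gauche; 1.4 + 0.9 + 1.2 + 0.9 = 4.4 kcal/mol.
I at 240° (eclipsed): CH2Cl–Ph eclipsed, CH2Cl–CHO eclipsed, H–I eclipsed; 3.5 + 2.8 + 1.9 = 8.2 kcal/mol.
I at 300° (staggered): CH2Cl–I gauche, CH2Cl–Ph gauche, CH2Cl–Ph gauche, CH2Cl–CHO gauche; 1.2 + 1.4 + 1.4 + 0.9 = 4.9 kcal/mol.
The maximum (8.6 kcal/mol) occurs with I at 0°.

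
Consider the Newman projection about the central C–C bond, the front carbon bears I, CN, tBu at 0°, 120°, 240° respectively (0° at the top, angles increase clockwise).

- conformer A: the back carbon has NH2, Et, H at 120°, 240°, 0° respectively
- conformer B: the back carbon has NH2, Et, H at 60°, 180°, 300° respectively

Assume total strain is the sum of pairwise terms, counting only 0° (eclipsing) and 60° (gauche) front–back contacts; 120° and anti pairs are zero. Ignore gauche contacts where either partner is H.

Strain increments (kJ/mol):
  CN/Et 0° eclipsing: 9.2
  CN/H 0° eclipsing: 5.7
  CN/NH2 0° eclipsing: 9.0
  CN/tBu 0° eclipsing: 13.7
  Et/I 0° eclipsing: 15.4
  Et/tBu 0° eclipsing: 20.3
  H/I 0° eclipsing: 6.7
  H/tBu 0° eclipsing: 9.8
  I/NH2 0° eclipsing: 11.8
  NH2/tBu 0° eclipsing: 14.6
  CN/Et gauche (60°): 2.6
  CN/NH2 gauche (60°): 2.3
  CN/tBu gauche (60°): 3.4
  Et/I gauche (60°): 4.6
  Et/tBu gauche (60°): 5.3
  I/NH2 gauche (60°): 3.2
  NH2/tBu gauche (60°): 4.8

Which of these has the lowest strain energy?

B

A (eclipsed): I–H eclipsed, CN–NH2 eclipsed, tBu–Et eclipsed; 6.7 + 9.0 + 20.3 = 36.0 kJ/mol.
B (staggered): I–NH2 gauche, CN–NH2 gauche, CN–Et gauche, tBu–Et gauche; 3.2 + 2.3 + 2.6 + 5.3 = 13.4 kJ/mol.
B has the lowest total (13.4 kJ/mol).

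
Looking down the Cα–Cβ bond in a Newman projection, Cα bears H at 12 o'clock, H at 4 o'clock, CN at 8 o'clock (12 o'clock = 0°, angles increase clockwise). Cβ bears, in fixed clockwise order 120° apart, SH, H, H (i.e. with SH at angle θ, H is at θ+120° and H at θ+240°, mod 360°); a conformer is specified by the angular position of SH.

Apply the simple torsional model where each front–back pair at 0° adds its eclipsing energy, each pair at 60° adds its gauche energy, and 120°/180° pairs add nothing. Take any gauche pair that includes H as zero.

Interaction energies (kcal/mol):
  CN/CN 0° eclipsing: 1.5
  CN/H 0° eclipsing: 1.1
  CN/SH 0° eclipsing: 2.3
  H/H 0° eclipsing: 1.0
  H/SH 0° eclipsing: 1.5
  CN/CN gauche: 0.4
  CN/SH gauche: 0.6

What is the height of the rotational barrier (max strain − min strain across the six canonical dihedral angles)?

4.3 kcal/mol

SH at 0° (eclipsed): H–SH eclipsed, H–H eclipsed, CN–H eclipsed; 1.5 + 1.0 + 1.1 = 3.6 kcal/mol.
SH at 60° (staggered): no non-H gauche contacts → 0.0 kcal/mol.
SH at 120° (eclipsed): H–H eclipsed, H–SH eclipsed, CN–H eclipsed; 1.0 + 1.5 + 1.1 = 3.6 kcal/mol.
SH at 180° (staggered): CN–SH gauche; 0.6 = 0.6 kcal/mol.
SH at 240° (eclipsed): H–H eclipsed, H–H eclipsed, CN–SH eclipsed; 1.0 + 1.0 + 2.3 = 4.3 kcal/mol.
SH at 300° (staggered): CN–SH gauche; 0.6 = 0.6 kcal/mol.
Max at 240° (4.3 kcal/mol), min at 60° (0.0 kcal/mol); barrier = 4.3 kcal/mol.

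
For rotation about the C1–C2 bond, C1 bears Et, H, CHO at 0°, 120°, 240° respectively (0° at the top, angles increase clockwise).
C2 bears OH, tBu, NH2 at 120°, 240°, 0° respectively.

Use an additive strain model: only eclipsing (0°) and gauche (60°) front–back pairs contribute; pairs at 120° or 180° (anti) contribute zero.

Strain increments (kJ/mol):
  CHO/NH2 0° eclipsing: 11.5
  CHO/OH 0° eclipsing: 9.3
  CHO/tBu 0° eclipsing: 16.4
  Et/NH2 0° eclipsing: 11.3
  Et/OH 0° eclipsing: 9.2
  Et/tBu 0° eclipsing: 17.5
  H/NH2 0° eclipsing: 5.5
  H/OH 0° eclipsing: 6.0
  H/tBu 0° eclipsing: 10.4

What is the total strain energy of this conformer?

This conformer is eclipsed. Et at 0° is eclipsed with NH2 at 0° (11.3); H at 120° is eclipsed with OH at 120° (6.0); CHO at 240° is eclipsed with tBu at 240° (16.4). Total 33.7 kJ/mol.

33.7 kJ/mol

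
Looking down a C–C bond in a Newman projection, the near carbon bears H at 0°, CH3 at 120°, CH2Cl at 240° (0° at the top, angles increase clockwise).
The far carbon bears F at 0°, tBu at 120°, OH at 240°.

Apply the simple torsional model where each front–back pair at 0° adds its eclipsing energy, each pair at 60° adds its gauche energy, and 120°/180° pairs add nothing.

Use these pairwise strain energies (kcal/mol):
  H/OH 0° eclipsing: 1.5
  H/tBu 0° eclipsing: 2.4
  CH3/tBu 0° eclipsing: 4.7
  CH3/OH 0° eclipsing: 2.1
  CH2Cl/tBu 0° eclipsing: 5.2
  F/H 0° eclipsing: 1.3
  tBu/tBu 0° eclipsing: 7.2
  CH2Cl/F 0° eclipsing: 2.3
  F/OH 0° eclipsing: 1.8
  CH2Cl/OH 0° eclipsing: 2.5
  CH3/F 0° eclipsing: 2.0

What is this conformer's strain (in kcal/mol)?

This conformer (eclipsed): H–F eclipsed, CH3–tBu eclipsed, CH2Cl–OH eclipsed; 1.3 + 4.7 + 2.5 = 8.5 kcal/mol.

8.5 kcal/mol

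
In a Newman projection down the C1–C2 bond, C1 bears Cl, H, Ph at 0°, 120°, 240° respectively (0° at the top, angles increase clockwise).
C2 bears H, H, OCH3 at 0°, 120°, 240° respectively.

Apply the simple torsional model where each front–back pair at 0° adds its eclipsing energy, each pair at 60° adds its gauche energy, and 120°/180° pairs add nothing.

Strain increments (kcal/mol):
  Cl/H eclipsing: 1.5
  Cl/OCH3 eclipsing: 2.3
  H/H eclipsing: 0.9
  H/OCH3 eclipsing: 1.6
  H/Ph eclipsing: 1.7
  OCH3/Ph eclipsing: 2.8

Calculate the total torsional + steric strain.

This conformer (eclipsed): Cl–H eclipsed, H–H eclipsed, Ph–OCH3 eclipsed; 1.5 + 0.9 + 2.8 = 5.2 kcal/mol.

5.2 kcal/mol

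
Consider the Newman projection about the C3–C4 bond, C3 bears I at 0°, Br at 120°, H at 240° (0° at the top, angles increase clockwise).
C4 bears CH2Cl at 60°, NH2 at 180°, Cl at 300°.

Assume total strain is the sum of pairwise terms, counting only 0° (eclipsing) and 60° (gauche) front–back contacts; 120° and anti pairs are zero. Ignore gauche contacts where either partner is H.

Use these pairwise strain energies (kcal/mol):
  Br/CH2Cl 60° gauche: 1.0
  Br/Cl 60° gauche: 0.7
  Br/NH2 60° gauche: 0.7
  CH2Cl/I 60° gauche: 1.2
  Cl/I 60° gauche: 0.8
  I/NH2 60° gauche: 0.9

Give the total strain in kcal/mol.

3.7 kcal/mol

This conformer (staggered): I–CH2Cl gauche, I–Cl gauche, Br–CH2Cl gauche, Br–NH2 gauche; 1.2 + 0.8 + 1.0 + 0.7 = 3.7 kcal/mol.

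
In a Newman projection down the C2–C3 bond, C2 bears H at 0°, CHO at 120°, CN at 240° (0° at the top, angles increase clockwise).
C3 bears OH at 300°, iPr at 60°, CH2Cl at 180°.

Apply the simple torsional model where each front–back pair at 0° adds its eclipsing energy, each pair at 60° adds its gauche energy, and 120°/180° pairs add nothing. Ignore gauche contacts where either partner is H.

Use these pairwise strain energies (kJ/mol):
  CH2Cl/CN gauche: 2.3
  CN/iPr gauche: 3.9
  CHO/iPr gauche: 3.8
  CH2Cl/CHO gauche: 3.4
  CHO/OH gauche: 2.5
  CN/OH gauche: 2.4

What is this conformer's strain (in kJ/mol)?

This conformer (staggered): CHO(120°)/iPr(60°) gauche 3.8; CHO(120°)/CH2Cl(180°) gauche 3.4; CN(240°)/OH(300°) gauche 2.4; CN(240°)/CH2Cl(180°) gauche 2.3 → 11.9 kJ/mol.

11.9 kJ/mol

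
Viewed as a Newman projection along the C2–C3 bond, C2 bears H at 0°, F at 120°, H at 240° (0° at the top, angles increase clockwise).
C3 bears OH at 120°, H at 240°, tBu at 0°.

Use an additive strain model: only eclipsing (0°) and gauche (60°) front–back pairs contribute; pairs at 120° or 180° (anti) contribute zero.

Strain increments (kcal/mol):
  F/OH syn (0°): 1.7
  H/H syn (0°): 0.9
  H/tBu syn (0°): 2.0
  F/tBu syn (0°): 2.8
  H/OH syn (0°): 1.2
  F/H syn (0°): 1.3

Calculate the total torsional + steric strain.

4.6 kcal/mol

This conformer is eclipsed. H at 0° is eclipsed with tBu at 0° (2.0); F at 120° is eclipsed with OH at 120° (1.7); H at 240° is eclipsed with H at 240° (0.9). Total 4.6 kcal/mol.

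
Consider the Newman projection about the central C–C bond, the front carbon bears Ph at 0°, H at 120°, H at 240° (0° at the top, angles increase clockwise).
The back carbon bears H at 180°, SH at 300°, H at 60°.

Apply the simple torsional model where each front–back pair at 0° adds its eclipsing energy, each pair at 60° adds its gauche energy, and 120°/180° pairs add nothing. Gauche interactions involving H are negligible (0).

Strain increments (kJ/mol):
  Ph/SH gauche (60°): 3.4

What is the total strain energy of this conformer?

3.4 kJ/mol

This conformer (staggered): Ph–SH gauche; 3.4 = 3.4 kJ/mol.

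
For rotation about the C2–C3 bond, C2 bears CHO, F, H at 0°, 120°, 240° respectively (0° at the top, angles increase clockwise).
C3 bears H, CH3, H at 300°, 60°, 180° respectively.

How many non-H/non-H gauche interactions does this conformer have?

Non-H gauche pairs: CHO(0°)/CH3(60°); F(120°)/CH3(60°) — 2 interactions.

2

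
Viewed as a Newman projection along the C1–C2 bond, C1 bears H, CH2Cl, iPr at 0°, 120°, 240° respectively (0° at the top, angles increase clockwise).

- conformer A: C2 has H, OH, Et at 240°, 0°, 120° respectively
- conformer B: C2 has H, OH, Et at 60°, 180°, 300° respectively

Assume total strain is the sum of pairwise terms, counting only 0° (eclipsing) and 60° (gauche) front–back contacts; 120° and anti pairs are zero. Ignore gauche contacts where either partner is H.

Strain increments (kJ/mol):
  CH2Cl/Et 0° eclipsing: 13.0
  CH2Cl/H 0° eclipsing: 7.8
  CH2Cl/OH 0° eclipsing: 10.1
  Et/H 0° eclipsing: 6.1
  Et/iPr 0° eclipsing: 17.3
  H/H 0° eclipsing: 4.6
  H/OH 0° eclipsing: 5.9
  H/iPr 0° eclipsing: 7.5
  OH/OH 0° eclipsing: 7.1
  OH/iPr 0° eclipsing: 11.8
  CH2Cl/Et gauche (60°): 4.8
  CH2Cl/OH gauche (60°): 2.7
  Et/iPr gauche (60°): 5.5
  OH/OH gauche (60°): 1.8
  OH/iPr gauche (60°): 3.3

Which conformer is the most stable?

A is eclipsed. H at 0° is eclipsed with OH at 0° (5.9); CH2Cl at 120° is eclipsed with Et at 120° (13.0); iPr at 240° is eclipsed with H at 240° (7.5). Total 26.4 kJ/mol.
B is staggered. CH2Cl at 120° is gauche with OH at 180° (2.7); iPr at 240° is gauche with OH at 180° (3.3); iPr at 240° is gauche with Et at 300° (5.5). Total 11.5 kJ/mol.
B has the lowest total (11.5 kJ/mol).

B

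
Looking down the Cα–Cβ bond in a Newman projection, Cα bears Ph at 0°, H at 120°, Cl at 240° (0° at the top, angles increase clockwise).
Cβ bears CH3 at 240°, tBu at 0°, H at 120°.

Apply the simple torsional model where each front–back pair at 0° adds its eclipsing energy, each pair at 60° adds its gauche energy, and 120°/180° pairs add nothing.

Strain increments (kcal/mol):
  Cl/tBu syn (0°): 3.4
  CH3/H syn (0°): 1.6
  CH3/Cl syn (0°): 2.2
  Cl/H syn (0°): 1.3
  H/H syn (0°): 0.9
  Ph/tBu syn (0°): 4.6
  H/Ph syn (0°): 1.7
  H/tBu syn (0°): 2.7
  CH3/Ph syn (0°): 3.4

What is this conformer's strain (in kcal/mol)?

7.7 kcal/mol

This conformer is eclipsed. Ph at 0° is eclipsed with tBu at 0° (4.6); H at 120° is eclipsed with H at 120° (0.9); Cl at 240° is eclipsed with CH3 at 240° (2.2). Total 7.7 kcal/mol.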